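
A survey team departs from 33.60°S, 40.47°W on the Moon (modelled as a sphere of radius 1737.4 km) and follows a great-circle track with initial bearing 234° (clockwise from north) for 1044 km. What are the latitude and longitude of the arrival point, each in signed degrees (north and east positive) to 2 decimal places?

Angular distance δ = d/R = 1044/1737.4 = 0.60090 rad; initial bearing θ = 4.0841 rad.
sin φ₂ = sin φ₁ cos δ + cos φ₁ sin δ cos θ = (-0.5534)(0.8248) + (0.8329)(0.5654)(-0.5878) = -0.7333, so φ₂ = -47.16°.
Δλ = atan2(sin θ sin δ cos φ₁, cos δ − sin φ₁ sin φ₂) = atan2(-0.3810, 0.4191) = -42.276°.
λ₂ = -40.470° − 42.276° = -82.75°.

-47.16°, -82.75°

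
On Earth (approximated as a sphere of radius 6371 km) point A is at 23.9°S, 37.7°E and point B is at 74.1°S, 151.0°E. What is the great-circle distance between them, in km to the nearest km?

Let φ₁ = -0.4171 rad, φ₂ = -1.2933 rad, and Δλ = 1.9775 rad.
Haversine: a = sin²(Δφ/2) + cos φ₁ cos φ₂ sin²(Δλ/2) = 0.1799 + (0.9143)(0.2740)(0.6978) = 0.35472.
Central angle c = 2·arcsin(√a) = 1.27597 rad.
Distance = R·c = 6371 × 1.2760 ≈ 8129 km.

8129 km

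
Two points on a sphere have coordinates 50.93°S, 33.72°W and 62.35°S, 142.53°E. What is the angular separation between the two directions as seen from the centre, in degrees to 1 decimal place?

66.7°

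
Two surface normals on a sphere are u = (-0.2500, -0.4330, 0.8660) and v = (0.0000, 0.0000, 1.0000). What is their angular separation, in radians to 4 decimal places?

u·v = 0.8660; |u| = 1.0000, |v| = 1.0000.
cos θ = (u·v)/(|u||v|) = 0.8660, so θ = 0.5236 rad.

0.5236 rad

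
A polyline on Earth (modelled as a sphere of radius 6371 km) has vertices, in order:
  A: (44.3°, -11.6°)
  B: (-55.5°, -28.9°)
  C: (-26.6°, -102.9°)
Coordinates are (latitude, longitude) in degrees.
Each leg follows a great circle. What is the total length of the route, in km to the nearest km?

Leg A→B: central angle 1.7605 rad, distance 11216.0 km.
Leg B→C: central angle 1.0372 rad, distance 6608.2 km.
Total: 11216.0 + 6608.2 ≈ 17824 km.

17824 km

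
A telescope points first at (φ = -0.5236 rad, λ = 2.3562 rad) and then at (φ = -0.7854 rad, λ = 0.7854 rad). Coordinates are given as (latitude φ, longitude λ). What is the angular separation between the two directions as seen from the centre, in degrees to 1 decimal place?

69.3°

With latitudes φ₁ = -30.000°, φ₂ = -45.000° and longitude difference Δλ = -90.000°:
Haversine: a = sin²(Δφ/2) + cos φ₁ cos φ₂ sin²(Δλ/2) = 0.0170 + (0.8660)(0.7071)(0.5000) = 0.32322.
Central angle c = 2·arcsin(√a) = 1.20943 rad.
So the angular separation is 69.3°.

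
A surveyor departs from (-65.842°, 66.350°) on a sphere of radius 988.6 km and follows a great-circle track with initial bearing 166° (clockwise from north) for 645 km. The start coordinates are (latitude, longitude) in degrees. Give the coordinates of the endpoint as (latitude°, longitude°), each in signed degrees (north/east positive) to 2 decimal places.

-75.04°, -148.33°

Angular distance δ = d/R = 645/988.6 = 0.65244 rad; initial bearing θ = 2.8972 rad.
sin φ₂ = sin φ₁ cos δ + cos φ₁ sin δ cos θ = (-0.9124)(0.7946) + (0.4093)(0.6071)(-0.9703) = -0.9661, so φ₂ = -75.04°.
Δλ = atan2(sin θ sin δ cos φ₁, cos δ − sin φ₁ sin φ₂) = atan2(0.0601, -0.0869) = 145.323°.
λ₂ = 66.350° + 145.323° = 211.67° → -148.33° after wrapping to (−180°, 180°].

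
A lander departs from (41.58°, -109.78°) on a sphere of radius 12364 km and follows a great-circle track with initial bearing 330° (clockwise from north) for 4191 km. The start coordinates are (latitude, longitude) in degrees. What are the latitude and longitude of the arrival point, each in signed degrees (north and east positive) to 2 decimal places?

57.28°, -127.69°

Angular distance δ = d/R = 4191/12364 = 0.33897 rad; initial bearing θ = 5.7596 rad.
sin φ₂ = sin φ₁ cos δ + cos φ₁ sin δ cos θ = (0.6637)(0.9431) + (0.7480)(0.3325)(0.8660) = 0.8413, so φ₂ = 57.28°.
Δλ = atan2(sin θ sin δ cos φ₁, cos δ − sin φ₁ sin φ₂) = atan2(-0.1244, 0.3848) = -17.913°.
λ₂ = -109.780° − 17.913° = -127.69°.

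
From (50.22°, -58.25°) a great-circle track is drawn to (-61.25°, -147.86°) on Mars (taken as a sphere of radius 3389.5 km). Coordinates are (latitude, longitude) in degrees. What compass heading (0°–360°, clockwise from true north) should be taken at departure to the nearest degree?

Δλ = -89.610° = -1.5640 rad.
y = sin Δλ · cos φ₂ = (-1.0000)(0.4810) = -0.4810
x = cos φ₁ sin φ₂ − sin φ₁ cos φ₂ cos Δλ = (0.6398)(-0.8767) − (0.7685)(0.4810)(0.0068) = -0.5635
θ = atan2(y, x) = -139.52°; adding 360° gives 220°.

220°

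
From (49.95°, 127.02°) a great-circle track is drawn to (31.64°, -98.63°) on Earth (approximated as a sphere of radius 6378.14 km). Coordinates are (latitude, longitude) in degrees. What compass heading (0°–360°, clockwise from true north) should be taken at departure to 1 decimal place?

Δλ = 134.350° = 2.3448 rad.
y = sin Δλ · cos φ₂ = (0.7151)(0.8514) = 0.6088
x = cos φ₁ sin φ₂ − sin φ₁ cos φ₂ cos Δλ = (0.6435)(0.5246) − (0.7655)(0.8514)(-0.6990) = 0.7931
θ = atan2(y, x) = 37.51°, so the bearing is 37.5°.

37.5°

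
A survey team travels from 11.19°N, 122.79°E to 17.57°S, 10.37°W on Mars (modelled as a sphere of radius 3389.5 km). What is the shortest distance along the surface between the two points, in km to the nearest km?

In radians: φ₁ = 0.1953, φ₂ = -0.3067, Δλ = -133.160° = -2.3241 rad.
cos c = sin φ₁ sin φ₂ + cos φ₁ cos φ₂ cos Δλ = (0.1941)(-0.3019) + (0.9810)(0.9533)(-0.6840) = -0.69831,
so c = arccos(-0.69831) = 2.34383 rad.
Distance = R·c = 3389.5 × 2.3438 ≈ 7944 km.

7944 km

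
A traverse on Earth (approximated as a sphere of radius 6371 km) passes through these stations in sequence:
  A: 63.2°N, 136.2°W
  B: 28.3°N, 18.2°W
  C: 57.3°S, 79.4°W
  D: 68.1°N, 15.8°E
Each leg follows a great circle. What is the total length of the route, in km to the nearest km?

Leg A→B: central angle 1.3317 rad, distance 8484.5 km.
Leg B→C: central angle 1.7414 rad, distance 11094.6 km.
Leg C→D: central angle 2.4965 rad, distance 15905.2 km.
Total: 8484.5 + 11094.6 + 15905.2 ≈ 35484 km.

35484 km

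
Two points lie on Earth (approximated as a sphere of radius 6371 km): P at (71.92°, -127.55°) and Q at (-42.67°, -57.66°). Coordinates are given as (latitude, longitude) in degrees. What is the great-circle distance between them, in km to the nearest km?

With latitudes φ₁ = 71.920°, φ₂ = -42.670° and longitude difference Δλ = 69.890°:
cos c = sin φ₁ sin φ₂ + cos φ₁ cos φ₂ cos Δλ = (0.9506)(-0.6778) + (0.3103)(0.7353)(0.3438) = -0.56585,
so c = arccos(-0.56585) = 2.17226 rad.
Distance = R·c = 6371 × 2.1723 ≈ 13839 km.

13839 km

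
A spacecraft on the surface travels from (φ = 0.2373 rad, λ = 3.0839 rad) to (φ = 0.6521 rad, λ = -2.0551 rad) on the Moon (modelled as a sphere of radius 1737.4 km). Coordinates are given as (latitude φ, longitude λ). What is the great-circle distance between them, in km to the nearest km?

1894 km

Let φ₁ = 0.2373 rad, φ₂ = 0.6521 rad, and Δλ = 1.1442 rad.
Haversine: a = sin²(Δφ/2) + cos φ₁ cos φ₂ sin²(Δλ/2) = 0.0424 + (0.9720)(0.7948)(0.2931) = 0.26884.
Central angle c = 2·arcsin(√a) = 1.09018 rad.
Distance = R·c = 1737.4 × 1.0902 ≈ 1894 km.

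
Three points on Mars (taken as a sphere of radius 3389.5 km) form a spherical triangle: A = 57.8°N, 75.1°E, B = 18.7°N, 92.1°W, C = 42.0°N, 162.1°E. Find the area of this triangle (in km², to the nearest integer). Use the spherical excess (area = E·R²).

11691523 km²

Side lengths (central angles): a = 1.5479, b = 0.9435, c = 1.7935 rad; semiperimeter s = 2.1425.
By l'Huilier's theorem, tan(E/4) = √[tan(s/2) tan((s−a)/2) tan((s−b)/2) tan((s−c)/2)], giving spherical excess E = 1.0177 rad.
Area = E·R² = 1.0177 × (3389.5)² ≈ 11691523 km².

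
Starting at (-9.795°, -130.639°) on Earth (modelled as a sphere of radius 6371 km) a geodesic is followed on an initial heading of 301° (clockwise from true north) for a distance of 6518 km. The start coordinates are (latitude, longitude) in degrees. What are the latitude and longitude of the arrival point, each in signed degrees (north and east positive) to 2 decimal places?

20.16°, 178.14°

Angular distance δ = d/R = 6518/6371 = 1.02307 rad; initial bearing θ = 5.2534 rad.
sin φ₂ = sin φ₁ cos δ + cos φ₁ sin δ cos θ = (-0.1701)(0.5207) + (0.9854)(0.8537)(0.5150) = 0.3447, so φ₂ = 20.16°.
Δλ = atan2(sin θ sin δ cos φ₁, cos δ − sin φ₁ sin φ₂) = atan2(-0.7211, 0.5794) = -51.219°.
λ₂ = -130.639° − 51.219° = -181.86° → 178.14° after wrapping to (−180°, 180°].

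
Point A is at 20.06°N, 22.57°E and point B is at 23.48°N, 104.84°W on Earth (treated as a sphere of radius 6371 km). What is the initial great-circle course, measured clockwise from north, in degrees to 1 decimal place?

With φ₁ = 0.3501, φ₂ = 0.4098, Δλ = -2.2237 rad, the forward-azimuth formula gives
θ = atan2( sin Δλ cos φ₂ , cos φ₁ sin φ₂ − sin φ₁ cos φ₂ cos Δλ ) = atan2(-0.7285, 0.5654) = -52.19°.
Adding 360° brings this into [0°, 360°): 307.8°.

307.8°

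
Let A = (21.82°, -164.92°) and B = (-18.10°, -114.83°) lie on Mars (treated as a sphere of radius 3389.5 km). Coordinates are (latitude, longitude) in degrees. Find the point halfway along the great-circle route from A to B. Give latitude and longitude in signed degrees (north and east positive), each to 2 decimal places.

The central angle between A and B is δ = 1.1033 rad.
With f = 0.5, the slerp weights are sin((1−f)δ)/sin δ = 0.5871 and sin(fδ)/sin δ = 0.5871.
Weighted sum of the unit vectors: (0.5871)·(-0.8964,-0.2415,0.3717) + (0.5871)·(-0.3991,-0.8626,-0.3107) = (-0.7606, -0.6482, 0.0358).
Converting back: φ = atan2(z, √(x²+y²)) = 2.05°, λ = atan2(y, x) = -139.56°.

2.05°, -139.56°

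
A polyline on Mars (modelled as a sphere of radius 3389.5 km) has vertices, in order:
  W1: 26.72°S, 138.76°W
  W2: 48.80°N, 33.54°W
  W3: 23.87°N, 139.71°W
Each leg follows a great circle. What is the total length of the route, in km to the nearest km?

Leg W1→W2: central angle 2.0861 rad, distance 7070.7 km.
Leg W2→W3: central angle 1.4336 rad, distance 4859.3 km.
Total: 7070.7 + 4859.3 ≈ 11930 km.

11930 km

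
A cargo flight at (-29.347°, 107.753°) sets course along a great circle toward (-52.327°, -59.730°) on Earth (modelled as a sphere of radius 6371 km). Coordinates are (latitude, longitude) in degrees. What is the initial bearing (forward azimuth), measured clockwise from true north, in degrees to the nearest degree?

With φ₁ = -0.5122, φ₂ = -0.9133, Δλ = -2.9231 rad, the forward-azimuth formula gives
θ = atan2( sin Δλ cos φ₂ , cos φ₁ sin φ₂ − sin φ₁ cos φ₂ cos Δλ ) = atan2(-0.1325, -0.9823) = -172.32°.
Adding 360° brings this into [0°, 360°): 188°.

188°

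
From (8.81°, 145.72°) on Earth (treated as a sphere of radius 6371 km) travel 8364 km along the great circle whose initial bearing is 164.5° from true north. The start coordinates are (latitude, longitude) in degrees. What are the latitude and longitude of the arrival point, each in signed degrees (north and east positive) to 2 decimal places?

-61.85°, 178.92°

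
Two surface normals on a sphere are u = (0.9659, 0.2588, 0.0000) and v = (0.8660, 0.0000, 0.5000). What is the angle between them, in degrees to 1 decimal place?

33.2°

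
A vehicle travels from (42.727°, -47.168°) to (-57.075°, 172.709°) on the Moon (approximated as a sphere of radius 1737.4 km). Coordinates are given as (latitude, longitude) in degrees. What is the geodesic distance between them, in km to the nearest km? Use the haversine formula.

Let φ₁ = 0.7457 rad, φ₂ = -0.9961 rad, and Δλ = -2.4456 rad.
Haversine: a = sin²(Δφ/2) + cos φ₁ cos φ₂ sin²(Δλ/2) = 0.5851 + (0.7346)(0.5435)(0.8837) = 0.93797.
Central angle c = 2·arcsin(√a) = 2.63819 rad.
Distance = R·c = 1737.4 × 2.6382 ≈ 4584 km.

4584 km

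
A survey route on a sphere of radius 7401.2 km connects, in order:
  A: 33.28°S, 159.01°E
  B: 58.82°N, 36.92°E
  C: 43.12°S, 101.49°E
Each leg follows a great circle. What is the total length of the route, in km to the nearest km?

Leg A→B: central angle 2.3454 rad, distance 17358.4 km.
Leg B→C: central angle 2.0070 rad, distance 14854.3 km.
Total: 17358.4 + 14854.3 ≈ 32213 km.

32213 km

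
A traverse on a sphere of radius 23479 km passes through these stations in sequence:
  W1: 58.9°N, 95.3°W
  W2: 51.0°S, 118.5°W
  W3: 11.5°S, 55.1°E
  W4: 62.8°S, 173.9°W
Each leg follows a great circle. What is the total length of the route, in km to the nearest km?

Leg W1→W2: central angle 1.9462 rad, distance 45695.3 km.
Leg W2→W3: central angle 2.0464 rad, distance 48048.2 km.
Leg W3→W4: central angle 1.6876 rad, distance 39623.2 km.
Total: 45695.3 + 48048.2 + 39623.2 ≈ 133367 km.

133367 km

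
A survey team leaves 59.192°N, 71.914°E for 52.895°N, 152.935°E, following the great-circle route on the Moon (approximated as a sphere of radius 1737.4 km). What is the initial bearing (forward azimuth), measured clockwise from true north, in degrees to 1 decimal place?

With φ₁ = 1.0331, φ₂ = 0.9232, Δλ = 1.4141 rad, the forward-azimuth formula gives
θ = atan2( sin Δλ cos φ₂ , cos φ₁ sin φ₂ − sin φ₁ cos φ₂ cos Δλ ) = atan2(0.5959, 0.3276) = 61.20°.
So the initial bearing is 61.2°.

61.2°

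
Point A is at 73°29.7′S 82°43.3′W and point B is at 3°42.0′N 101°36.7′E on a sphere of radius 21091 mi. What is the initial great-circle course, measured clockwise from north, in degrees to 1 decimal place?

With φ₁ = -1.2827, φ₂ = 0.0646, Δλ = -3.0660 rad, the forward-azimuth formula gives
θ = atan2( sin Δλ cos φ₂ , cos φ₁ sin φ₂ − sin φ₁ cos φ₂ cos Δλ ) = atan2(-0.0754, -0.9357) = -175.39°.
Adding 360° brings this into [0°, 360°): 184.6°.

184.6°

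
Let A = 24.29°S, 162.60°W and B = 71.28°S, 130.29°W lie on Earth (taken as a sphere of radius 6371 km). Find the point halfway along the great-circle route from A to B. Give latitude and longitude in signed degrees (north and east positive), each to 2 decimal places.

-48.66°, -154.35°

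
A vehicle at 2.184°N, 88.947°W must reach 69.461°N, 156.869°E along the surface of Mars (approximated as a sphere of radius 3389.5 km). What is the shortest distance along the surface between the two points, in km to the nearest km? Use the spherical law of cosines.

Let φ₁ = 0.0381 rad, φ₂ = 1.2123 rad, and Δλ = -1.9929 rad.
cos c = sin φ₁ sin φ₂ + cos φ₁ cos φ₂ cos Δλ = (0.0381)(0.9364) + (0.9993)(0.3508)(-0.4097) = -0.10794,
so c = arccos(-0.10794) = 1.67895 rad.
Distance = R·c = 3389.5 × 1.6789 ≈ 5691 km.

5691 km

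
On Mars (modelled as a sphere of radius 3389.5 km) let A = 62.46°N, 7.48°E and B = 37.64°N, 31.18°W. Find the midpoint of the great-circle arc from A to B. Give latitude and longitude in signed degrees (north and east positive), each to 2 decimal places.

Central angle δ = 0.5963 rad. Interpolating on the sphere with fraction f = 0.5:
P = [sin((1−f)δ)·A + sin(fδ)·B] / sin δ = 0.5231·A + 0.5231·B in Cartesian coordinates,
giving P = (0.5942, -0.1830, 0.7833), i.e. latitude 51.56°, longitude -17.12°.

51.56°, -17.12°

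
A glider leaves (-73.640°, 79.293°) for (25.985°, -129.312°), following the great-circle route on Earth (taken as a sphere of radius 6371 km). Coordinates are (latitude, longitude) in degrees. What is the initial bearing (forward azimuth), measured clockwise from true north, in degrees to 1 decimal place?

Δλ = 151.395° = 2.6423 rad.
y = sin Δλ · cos φ₂ = (0.4788)(0.8989) = 0.4304
x = cos φ₁ sin φ₂ − sin φ₁ cos φ₂ cos Δλ = (0.2817)(0.4381) − (-0.9595)(0.8989)(-0.8779) = -0.6338
θ = atan2(y, x) = 145.82°, so the bearing is 145.8°.

145.8°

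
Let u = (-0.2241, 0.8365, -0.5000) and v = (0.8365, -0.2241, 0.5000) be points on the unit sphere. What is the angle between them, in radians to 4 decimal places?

u·v = -0.6249; |u| = 1.0000, |v| = 1.0000.
cos θ = (u·v)/(|u||v|) = -0.6249, so θ = 2.2459 rad.

2.2459 rad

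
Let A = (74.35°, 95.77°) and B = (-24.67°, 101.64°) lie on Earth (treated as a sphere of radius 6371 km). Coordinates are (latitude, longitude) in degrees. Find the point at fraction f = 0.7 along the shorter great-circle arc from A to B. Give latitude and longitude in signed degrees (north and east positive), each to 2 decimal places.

5.05°, 100.84°

Central angle δ = 1.7295 rad. Interpolating on the sphere with fraction f = 0.7:
P = [sin((1−f)δ)·A + sin(fδ)·B] / sin δ = 0.5022·A + 0.9478·B in Cartesian coordinates,
giving P = (-0.1874, 0.9783, 0.0880), i.e. latitude 5.05°, longitude 100.84°.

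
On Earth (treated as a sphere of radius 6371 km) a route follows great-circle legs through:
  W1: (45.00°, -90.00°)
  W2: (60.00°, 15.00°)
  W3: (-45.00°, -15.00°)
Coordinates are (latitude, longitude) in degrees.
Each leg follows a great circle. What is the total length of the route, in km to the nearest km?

18507 km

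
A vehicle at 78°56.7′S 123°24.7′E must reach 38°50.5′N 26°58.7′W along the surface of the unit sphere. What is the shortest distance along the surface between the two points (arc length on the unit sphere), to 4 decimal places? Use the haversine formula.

2.4119

With latitudes φ₁ = -78.945°, φ₂ = 38.842° and longitude difference Δλ = -150.390°:
Haversine: a = sin²(Δφ/2) + cos φ₁ cos φ₂ sin²(Δλ/2) = 0.7331 + (0.1918)(0.7789)(0.9347) = 0.87269.
Central angle c = 2·arcsin(√a) = 2.41190 rad.
On the unit sphere the arc length equals the central angle: 2.4119.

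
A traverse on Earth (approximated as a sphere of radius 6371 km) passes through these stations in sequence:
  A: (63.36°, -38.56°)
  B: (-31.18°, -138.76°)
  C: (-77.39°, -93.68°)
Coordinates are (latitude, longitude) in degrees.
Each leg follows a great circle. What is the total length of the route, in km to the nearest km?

Leg A→B: central angle 2.1302 rad, distance 13571.6 km.
Leg B→C: central angle 0.8800 rad, distance 5606.7 km.
Total: 13571.6 + 5606.7 ≈ 19178 km.

19178 km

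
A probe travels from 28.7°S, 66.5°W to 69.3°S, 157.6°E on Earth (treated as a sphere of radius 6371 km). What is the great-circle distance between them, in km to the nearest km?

8551 km

In radians: φ₁ = -0.5009, φ₂ = -1.2095, Δλ = -135.900° = -2.3719 rad.
cos c = sin φ₁ sin φ₂ + cos φ₁ cos φ₂ cos Δλ = (-0.4802)(-0.9354) + (0.8771)(0.3535)(-0.7181) = 0.22657,
so c = arccos(0.22657) = 1.34224 rad.
Distance = R·c = 6371 × 1.3422 ≈ 8551 km.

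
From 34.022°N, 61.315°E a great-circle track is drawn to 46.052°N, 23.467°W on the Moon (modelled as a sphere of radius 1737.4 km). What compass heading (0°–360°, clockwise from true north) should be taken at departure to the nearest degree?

With φ₁ = 0.5938, φ₂ = 0.8038, Δλ = -1.4797 rad, the forward-azimuth formula gives
θ = atan2( sin Δλ cos φ₂ , cos φ₁ sin φ₂ − sin φ₁ cos φ₂ cos Δλ ) = atan2(-0.6911, 0.5614) = -50.91°.
Adding 360° brings this into [0°, 360°): 309°.

309°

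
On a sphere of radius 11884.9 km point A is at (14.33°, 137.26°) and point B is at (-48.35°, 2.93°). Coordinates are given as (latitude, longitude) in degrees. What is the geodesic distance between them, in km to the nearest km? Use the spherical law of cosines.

In radians: φ₁ = 0.2501, φ₂ = -0.8439, Δλ = -134.330° = -2.3445 rad.
cos c = sin φ₁ sin φ₂ + cos φ₁ cos φ₂ cos Δλ = (0.2475)(-0.7472) + (0.9689)(0.6646)(-0.6988) = -0.63489,
so c = arccos(-0.63489) = 2.25867 rad.
Distance = R·c = 11884.9 × 2.2587 ≈ 26844 km.

26844 km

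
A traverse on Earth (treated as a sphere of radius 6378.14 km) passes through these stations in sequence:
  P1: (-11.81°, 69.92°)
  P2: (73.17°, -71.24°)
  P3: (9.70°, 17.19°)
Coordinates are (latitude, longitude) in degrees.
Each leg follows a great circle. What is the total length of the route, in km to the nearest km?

21695 km

Leg P1→P2: central angle 2.0005 rad, distance 12759.8 km.
Leg P2→P3: central angle 1.4009 rad, distance 8935.1 km.
Total: 12759.8 + 8935.1 ≈ 21695 km.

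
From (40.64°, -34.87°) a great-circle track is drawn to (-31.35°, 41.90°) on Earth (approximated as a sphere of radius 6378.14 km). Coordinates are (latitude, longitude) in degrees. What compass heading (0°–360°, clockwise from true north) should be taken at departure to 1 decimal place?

122.1°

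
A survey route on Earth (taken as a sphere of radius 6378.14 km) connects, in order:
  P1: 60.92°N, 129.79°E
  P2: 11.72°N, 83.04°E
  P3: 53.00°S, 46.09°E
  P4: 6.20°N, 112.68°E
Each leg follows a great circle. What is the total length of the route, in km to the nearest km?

23719 km

Leg P1→P2: central angle 1.0430 rad, distance 6652.6 km.
Leg P2→P3: central angle 1.2570 rad, distance 8017.2 km.
Leg P3→P4: central angle 1.4188 rad, distance 9049.0 km.
Total: 6652.6 + 8017.2 + 9049.0 ≈ 23719 km.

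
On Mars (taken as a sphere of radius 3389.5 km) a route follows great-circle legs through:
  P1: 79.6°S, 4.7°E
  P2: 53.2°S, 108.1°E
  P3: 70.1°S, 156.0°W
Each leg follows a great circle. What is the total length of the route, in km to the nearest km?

4926 km

Leg P1→P2: central angle 0.7036 rad, distance 2384.9 km.
Leg P2→P3: central angle 0.7496 rad, distance 2540.8 km.
Total: 2384.9 + 2540.8 ≈ 4926 km.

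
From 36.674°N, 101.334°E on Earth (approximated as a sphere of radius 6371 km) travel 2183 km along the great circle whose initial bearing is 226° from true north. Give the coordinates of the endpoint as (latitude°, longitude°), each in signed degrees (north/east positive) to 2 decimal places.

22.05°, 86.22°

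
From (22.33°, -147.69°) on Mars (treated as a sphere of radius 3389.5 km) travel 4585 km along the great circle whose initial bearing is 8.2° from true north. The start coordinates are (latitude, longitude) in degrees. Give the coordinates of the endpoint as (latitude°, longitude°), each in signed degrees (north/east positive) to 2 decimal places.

77.44°, -7.51°

Angular distance δ = d/R = 4585/3389.5 = 1.35271 rad; initial bearing θ = 0.1431 rad.
sin φ₂ = sin φ₁ cos δ + cos φ₁ sin δ cos θ = (0.3799)(0.2164) + (0.9250)(0.9763)(0.9898) = 0.9761, so φ₂ = 77.44°.
Δλ = atan2(sin θ sin δ cos φ₁, cos δ − sin φ₁ sin φ₂) = atan2(0.1288, -0.1545) = 140.179°.
λ₂ = -147.690° + 140.179° = -7.51°.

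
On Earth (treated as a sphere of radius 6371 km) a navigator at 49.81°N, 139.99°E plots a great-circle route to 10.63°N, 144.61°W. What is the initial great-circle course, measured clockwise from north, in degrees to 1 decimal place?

With φ₁ = 0.8693, φ₂ = 0.1855, Δλ = 1.3160 rad, the forward-azimuth formula gives
θ = atan2( sin Δλ cos φ₂ , cos φ₁ sin φ₂ − sin φ₁ cos φ₂ cos Δλ ) = atan2(0.9511, -0.0702) = 94.22°.
So the initial bearing is 94.2°.

94.2°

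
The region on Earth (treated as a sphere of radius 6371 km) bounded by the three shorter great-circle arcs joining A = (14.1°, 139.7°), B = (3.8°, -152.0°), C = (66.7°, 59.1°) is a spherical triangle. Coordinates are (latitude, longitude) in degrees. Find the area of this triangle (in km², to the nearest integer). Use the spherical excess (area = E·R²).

Side lengths (central angles): a = 1.8515, b = 1.2803, c = 1.1875 rad; semiperimeter s = 2.1597.
By l'Huilier's theorem, tan(E/4) = √[tan(s/2) tan((s−a)/2) tan((s−b)/2) tan((s−c)/2)], giving spherical excess E = 1.0500 rad.
Area = E·R² = 1.0500 × (6371)² ≈ 42619967 km².

42619967 km²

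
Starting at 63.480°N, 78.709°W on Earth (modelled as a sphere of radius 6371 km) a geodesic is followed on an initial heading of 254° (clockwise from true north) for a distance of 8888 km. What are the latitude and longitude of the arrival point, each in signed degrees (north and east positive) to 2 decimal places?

Angular distance δ = d/R = 8888/6371 = 1.39507 rad; initial bearing θ = 4.4331 rad.
sin φ₂ = sin φ₁ cos δ + cos φ₁ sin δ cos θ = (0.8948)(0.1748) + (0.4465)(0.9846)(-0.2756) = 0.0352, so φ₂ = 2.02°.
Δλ = atan2(sin θ sin δ cos φ₁, cos δ − sin φ₁ sin φ₂) = atan2(-0.4226, 0.1433) = -71.271°.
λ₂ = -78.709° − 71.271° = -149.98°.

2.02°, -149.98°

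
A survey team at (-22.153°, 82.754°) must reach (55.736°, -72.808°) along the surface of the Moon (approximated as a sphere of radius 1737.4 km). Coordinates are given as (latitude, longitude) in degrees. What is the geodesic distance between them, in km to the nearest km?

In radians: φ₁ = -0.3866, φ₂ = 0.9728, Δλ = -155.562° = -2.7151 rad.
Haversine: a = sin²(Δφ/2) + cos φ₁ cos φ₂ sin²(Δλ/2) = 0.3951 + (0.9262)(0.5630)(0.9552) = 0.89318.
Central angle c = 2·arcsin(√a) = 2.47571 rad.
Distance = R·c = 1737.4 × 2.4757 ≈ 4301 km.

4301 km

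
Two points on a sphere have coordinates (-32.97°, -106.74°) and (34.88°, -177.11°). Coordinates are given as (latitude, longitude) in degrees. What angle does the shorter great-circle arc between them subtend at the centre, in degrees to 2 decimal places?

94.59°

With latitudes φ₁ = -32.970°, φ₂ = 34.880° and longitude difference Δλ = -70.370°:
Haversine: a = sin²(Δφ/2) + cos φ₁ cos φ₂ sin²(Δλ/2) = 0.3115 + (0.8390)(0.8204)(0.3320) = 0.54000.
Central angle c = 2·arcsin(√a) = 1.65088 rad.
So the angular separation is 94.59°.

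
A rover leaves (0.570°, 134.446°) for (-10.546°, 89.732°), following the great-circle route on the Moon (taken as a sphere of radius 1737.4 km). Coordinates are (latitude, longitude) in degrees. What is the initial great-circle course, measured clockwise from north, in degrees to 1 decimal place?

Δλ = -44.714° = -0.7804 rad.
y = sin Δλ · cos φ₂ = (-0.7036)(0.9831) = -0.6917
x = cos φ₁ sin φ₂ − sin φ₁ cos φ₂ cos Δλ = (1.0000)(-0.1830) − (0.0099)(0.9831)(0.7106) = -0.1900
θ = atan2(y, x) = -105.36°; adding 360° gives 254.6°.

254.6°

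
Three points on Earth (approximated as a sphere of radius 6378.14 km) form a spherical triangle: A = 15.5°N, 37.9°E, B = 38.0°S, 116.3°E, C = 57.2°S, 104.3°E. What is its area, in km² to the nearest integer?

14948201 km²

Side lengths (central angles): a = 0.3624, b = 1.5864, c = 1.5826 rad; semiperimeter s = 1.7657.
By l'Huilier's theorem, tan(E/4) = √[tan(s/2) tan((s−a)/2) tan((s−b)/2) tan((s−c)/2)], giving spherical excess E = 0.3675 rad.
Area = E·R² = 0.3675 × (6378.14)² ≈ 14948201 km².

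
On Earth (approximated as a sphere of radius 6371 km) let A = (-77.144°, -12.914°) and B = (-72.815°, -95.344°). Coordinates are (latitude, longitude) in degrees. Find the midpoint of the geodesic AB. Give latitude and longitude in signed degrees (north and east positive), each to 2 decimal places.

The central angle between A and B is δ = 0.3480 rad.
With f = 0.5, the slerp weights are sin((1−f)δ)/sin δ = 0.5077 and sin(fδ)/sin δ = 0.5077.
Weighted sum of the unit vectors: (0.5077)·(0.2169,-0.0497,-0.9749) + (0.5077)·(-0.0275,-0.2942,-0.9554) = (0.0961, -0.1746, -0.9799).
Converting back: φ = atan2(z, √(x²+y²)) = -78.50°, λ = atan2(y, x) = -61.16°.

-78.50°, -61.16°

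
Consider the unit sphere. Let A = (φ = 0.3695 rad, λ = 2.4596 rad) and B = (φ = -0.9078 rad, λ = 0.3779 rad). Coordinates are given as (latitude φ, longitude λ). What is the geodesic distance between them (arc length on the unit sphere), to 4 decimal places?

With latitudes φ₁ = 21.171°, φ₂ = -52.013° and longitude difference Δλ = -119.273°:
cos c = sin φ₁ sin φ₂ + cos φ₁ cos φ₂ cos Δλ = (0.3611)(-0.7882) + (0.9325)(0.6155)(-0.4890) = -0.56528,
so c = arccos(-0.56528) = 2.17157 rad.
On the unit sphere the arc length equals the central angle: 2.1716.

2.1716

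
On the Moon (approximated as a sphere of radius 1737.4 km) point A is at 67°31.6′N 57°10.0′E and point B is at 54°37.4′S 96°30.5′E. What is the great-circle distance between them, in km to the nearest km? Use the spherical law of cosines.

In radians: φ₁ = 1.1786, φ₂ = -0.9534, Δλ = 39.342° = 0.6866 rad.
cos c = sin φ₁ sin φ₂ + cos φ₁ cos φ₂ cos Δλ = (0.9241)(-0.8154) + (0.3823)(0.5789)(0.7734) = -0.58229,
so c = arccos(-0.58229) = 2.19234 rad.
Distance = R·c = 1737.4 × 2.1923 ≈ 3809 km.

3809 km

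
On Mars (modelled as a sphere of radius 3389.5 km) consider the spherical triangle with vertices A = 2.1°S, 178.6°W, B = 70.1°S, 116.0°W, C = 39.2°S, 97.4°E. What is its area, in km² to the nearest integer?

11466033 km²

Side lengths (central angles): a = 1.1874, b = 1.4665, c = 1.3786 rad; semiperimeter s = 2.0163.
By l'Huilier's theorem, tan(E/4) = √[tan(s/2) tan((s−a)/2) tan((s−b)/2) tan((s−c)/2)], giving spherical excess E = 0.9980 rad.
Area = E·R² = 0.9980 × (3389.5)² ≈ 11466033 km².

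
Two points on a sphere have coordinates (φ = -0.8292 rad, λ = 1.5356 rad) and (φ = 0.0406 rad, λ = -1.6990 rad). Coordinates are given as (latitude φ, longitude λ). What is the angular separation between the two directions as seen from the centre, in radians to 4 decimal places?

Let φ₁ = -0.8292 rad, φ₂ = 0.0406 rad, and Δλ = 3.0486 rad.
cos c = sin φ₁ sin φ₂ + cos φ₁ cos φ₂ cos Δλ = (-0.7374)(0.0406) + (0.6755)(0.9992)(-0.9957) = -0.70192,
so c = arccos(-0.70192) = 2.34889 rad.
So the angular separation is 2.3489 rad.

2.3489 rad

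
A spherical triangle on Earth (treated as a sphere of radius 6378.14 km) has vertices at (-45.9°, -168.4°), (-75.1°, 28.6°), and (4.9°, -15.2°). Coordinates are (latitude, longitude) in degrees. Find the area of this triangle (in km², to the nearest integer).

Side lengths (central angles): a = 1.4683, b = 2.3189, c = 1.0206 rad; semiperimeter s = 2.4039.
By l'Huilier's theorem, tan(E/4) = √[tan(s/2) tan((s−a)/2) tan((s−b)/2) tan((s−c)/2)], giving spherical excess E = 0.8452 rad.
Area = E·R² = 0.8452 × (6378.14)² ≈ 34385232 km².

34385232 km²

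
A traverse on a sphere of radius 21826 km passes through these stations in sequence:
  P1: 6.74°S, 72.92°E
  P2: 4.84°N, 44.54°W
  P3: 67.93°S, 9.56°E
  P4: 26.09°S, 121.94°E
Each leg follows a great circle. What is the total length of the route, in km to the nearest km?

104170 km

Leg P1→P2: central angle 2.0558 rad, distance 44869.9 km.
Leg P2→P3: central angle 1.4290 rad, distance 31188.8 km.
Leg P3→P4: central angle 1.2880 rad, distance 28111.2 km.
Total: 44869.9 + 31188.8 + 28111.2 ≈ 104170 km.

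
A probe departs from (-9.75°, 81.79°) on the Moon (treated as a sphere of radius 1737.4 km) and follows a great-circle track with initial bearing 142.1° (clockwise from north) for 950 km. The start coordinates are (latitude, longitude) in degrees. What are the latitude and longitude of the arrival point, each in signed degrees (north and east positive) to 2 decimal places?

Angular distance δ = d/R = 950/1737.4 = 0.54679 rad; initial bearing θ = 2.4801 rad.
sin φ₂ = sin φ₁ cos δ + cos φ₁ sin δ cos θ = (-0.1693)(0.8542) + (0.9856)(0.5200)(-0.7891) = -0.5490, so φ₂ = -33.30°.
Δλ = atan2(sin θ sin δ cos φ₁, cos δ − sin φ₁ sin φ₂) = atan2(0.3148, 0.7612) = 22.466°.
λ₂ = 81.790° + 22.466° = 104.26°.

-33.30°, 104.26°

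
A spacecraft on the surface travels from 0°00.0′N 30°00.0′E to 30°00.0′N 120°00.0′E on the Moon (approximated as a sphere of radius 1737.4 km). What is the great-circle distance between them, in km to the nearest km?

With latitudes φ₁ = 0.000°, φ₂ = 30.000° and longitude difference Δλ = 90.000°:
cos c = sin φ₁ sin φ₂ + cos φ₁ cos φ₂ cos Δλ = (0.0000)(0.5000) + (1.0000)(0.8660)(0.0000) = 0.00000,
so c = arccos(0.00000) = 1.57080 rad.
Distance = R·c = 1737.4 × 1.5708 ≈ 2729 km.

2729 km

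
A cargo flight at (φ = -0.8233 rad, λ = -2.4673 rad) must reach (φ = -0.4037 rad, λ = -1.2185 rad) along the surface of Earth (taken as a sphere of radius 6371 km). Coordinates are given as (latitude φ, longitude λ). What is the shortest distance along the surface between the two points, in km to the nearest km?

With latitudes φ₁ = -47.172°, φ₂ = -23.130° and longitude difference Δλ = 71.551°:
cos c = sin φ₁ sin φ₂ + cos φ₁ cos φ₂ cos Δλ = (-0.7334)(-0.3928) + (0.6798)(0.9196)(0.3165) = 0.48593,
so c = arccos(0.48593) = 1.06337 rad.
Distance = R·c = 6371 × 1.0634 ≈ 6775 km.

6775 km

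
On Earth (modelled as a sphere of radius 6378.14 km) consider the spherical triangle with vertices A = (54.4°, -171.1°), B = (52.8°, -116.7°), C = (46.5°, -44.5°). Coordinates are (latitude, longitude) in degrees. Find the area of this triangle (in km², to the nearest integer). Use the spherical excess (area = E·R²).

Side lengths (central angles): a = 0.7884, b = 1.2123, c = 0.5500 rad; semiperimeter s = 1.2753.
By l'Huilier's theorem, tan(E/4) = √[tan(s/2) tan((s−a)/2) tan((s−b)/2) tan((s−c)/2)], giving spherical excess E = 0.1875 rad.
Area = E·R² = 0.1875 × (6378.14)² ≈ 7629587 km².

7629587 km²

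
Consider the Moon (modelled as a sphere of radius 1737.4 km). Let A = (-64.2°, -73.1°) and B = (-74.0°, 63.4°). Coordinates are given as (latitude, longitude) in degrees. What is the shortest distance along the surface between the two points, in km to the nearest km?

In radians: φ₁ = -1.1205, φ₂ = -1.2915, Δλ = 136.500° = 2.3824 rad.
cos c = sin φ₁ sin φ₂ + cos φ₁ cos φ₂ cos Δλ = (-0.9003)(-0.9613) + (0.4352)(0.2756)(-0.7254) = 0.77842,
so c = arccos(0.77842) = 0.67865 rad.
Distance = R·c = 1737.4 × 0.6786 ≈ 1179 km.

1179 km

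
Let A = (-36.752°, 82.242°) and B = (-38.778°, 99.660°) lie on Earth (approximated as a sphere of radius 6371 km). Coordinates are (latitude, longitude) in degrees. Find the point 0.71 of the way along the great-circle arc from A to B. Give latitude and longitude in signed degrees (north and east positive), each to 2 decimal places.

-38.46°, 94.52°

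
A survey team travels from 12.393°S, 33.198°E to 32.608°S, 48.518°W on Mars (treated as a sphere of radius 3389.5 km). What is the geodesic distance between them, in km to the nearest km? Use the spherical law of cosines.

4523 km

In radians: φ₁ = -0.2163, φ₂ = -0.5691, Δλ = -81.716° = -1.4262 rad.
cos c = sin φ₁ sin φ₂ + cos φ₁ cos φ₂ cos Δλ = (-0.2146)(-0.5389) + (0.9767)(0.8424)(0.1441) = 0.23420,
so c = arccos(0.23420) = 1.33441 rad.
Distance = R·c = 3389.5 × 1.3344 ≈ 4523 km.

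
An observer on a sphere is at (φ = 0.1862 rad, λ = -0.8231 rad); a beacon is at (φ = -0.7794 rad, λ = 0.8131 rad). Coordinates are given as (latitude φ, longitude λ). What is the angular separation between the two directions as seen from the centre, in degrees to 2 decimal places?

In radians: φ₁ = 0.1862, φ₂ = -0.7794, Δλ = 93.747° = 1.6362 rad.
cos c = sin φ₁ sin φ₂ + cos φ₁ cos φ₂ cos Δλ = (0.1851)(-0.7029) + (0.9827)(0.7113)(-0.0654) = -0.17580,
so c = arccos(-0.17580) = 1.74752 rad.
So the angular separation is 100.13°.

100.13°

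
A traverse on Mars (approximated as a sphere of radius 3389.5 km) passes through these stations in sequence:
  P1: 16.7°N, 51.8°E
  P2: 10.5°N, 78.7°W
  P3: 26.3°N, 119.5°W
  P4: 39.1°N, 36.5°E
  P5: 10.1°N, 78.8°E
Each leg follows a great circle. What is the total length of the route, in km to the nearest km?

19164 km

Leg P1→P2: central angle 2.1643 rad, distance 7335.9 km.
Leg P2→P3: central angle 0.7257 rad, distance 2459.9 km.
Leg P3→P4: central angle 1.9349 rad, distance 6558.4 km.
Leg P4→P5: central angle 0.8289 rad, distance 2809.5 km.
Total: 7335.9 + 2459.9 + 6558.4 + 2809.5 ≈ 19164 km.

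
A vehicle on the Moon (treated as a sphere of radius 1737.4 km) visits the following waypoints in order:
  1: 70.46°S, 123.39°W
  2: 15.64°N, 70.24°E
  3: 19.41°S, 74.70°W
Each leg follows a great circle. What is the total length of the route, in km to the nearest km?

Leg 1→2: central angle 2.1737 rad, distance 3776.7 km.
Leg 2→3: central angle 2.5554 rad, distance 4439.7 km.
Total: 3776.7 + 4439.7 ≈ 8216 km.

8216 km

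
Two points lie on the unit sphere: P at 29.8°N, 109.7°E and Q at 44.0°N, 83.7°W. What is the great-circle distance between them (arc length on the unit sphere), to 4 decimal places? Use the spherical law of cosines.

With latitudes φ₁ = 29.800°, φ₂ = 44.000° and longitude difference Δλ = 166.600°:
cos c = sin φ₁ sin φ₂ + cos φ₁ cos φ₂ cos Δλ = (0.4970)(0.6947) + (0.8678)(0.7193)(-0.9728) = -0.26200,
so c = arccos(-0.26200) = 1.83589 rad.
On the unit sphere the arc length equals the central angle: 1.8359.

1.8359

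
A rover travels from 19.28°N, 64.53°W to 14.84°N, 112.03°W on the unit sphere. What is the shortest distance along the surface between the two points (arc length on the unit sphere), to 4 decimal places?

In radians: φ₁ = 0.3365, φ₂ = 0.2590, Δλ = -47.500° = -0.8290 rad.
cos c = sin φ₁ sin φ₂ + cos φ₁ cos φ₂ cos Δλ = (0.3302)(0.2561) + (0.9439)(0.9666)(0.6756) = 0.70100,
so c = arccos(0.70100) = 0.79400 rad.
On the unit sphere the arc length equals the central angle: 0.7940.

0.7940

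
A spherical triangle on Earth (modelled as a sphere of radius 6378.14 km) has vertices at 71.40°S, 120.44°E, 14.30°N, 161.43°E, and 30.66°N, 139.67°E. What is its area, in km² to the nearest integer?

17869764 km²

Side lengths (central angles): a = 0.4508, b = 1.7970, c = 1.5716 rad; semiperimeter s = 1.9097.
By l'Huilier's theorem, tan(E/4) = √[tan(s/2) tan((s−a)/2) tan((s−b)/2) tan((s−c)/2)], giving spherical excess E = 0.4393 rad.
Area = E·R² = 0.4393 × (6378.14)² ≈ 17869764 km².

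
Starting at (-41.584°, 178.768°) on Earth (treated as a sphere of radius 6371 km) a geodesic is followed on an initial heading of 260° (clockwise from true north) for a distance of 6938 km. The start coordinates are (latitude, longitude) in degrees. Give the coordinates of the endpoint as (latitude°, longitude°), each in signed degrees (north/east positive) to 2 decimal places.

-25.00°, 104.42°

Angular distance δ = d/R = 6938/6371 = 1.08900 rad; initial bearing θ = 4.5379 rad.
sin φ₂ = sin φ₁ cos δ + cos φ₁ sin δ cos θ = (-0.6637)(0.4634) + (0.7480)(0.8862)(-0.1736) = -0.4226, so φ₂ = -25.00°.
Δλ = atan2(sin θ sin δ cos φ₁, cos δ − sin φ₁ sin φ₂) = atan2(-0.6528, 0.1829) = -74.351°.
λ₂ = 178.768° − 74.351° = 104.42°.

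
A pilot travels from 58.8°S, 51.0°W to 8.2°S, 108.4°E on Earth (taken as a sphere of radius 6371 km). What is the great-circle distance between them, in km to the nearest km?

12340 km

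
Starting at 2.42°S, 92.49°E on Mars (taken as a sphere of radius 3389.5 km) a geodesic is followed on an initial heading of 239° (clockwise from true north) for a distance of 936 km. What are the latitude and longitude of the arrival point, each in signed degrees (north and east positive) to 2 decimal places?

-10.42°, 78.74°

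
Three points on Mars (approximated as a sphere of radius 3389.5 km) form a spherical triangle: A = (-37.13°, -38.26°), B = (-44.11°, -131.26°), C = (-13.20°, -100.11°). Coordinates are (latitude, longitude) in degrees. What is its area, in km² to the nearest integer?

4816673 km²

Side lengths (central angles): a = 0.7118, b = 1.0425, c = 1.1700 rad; semiperimeter s = 1.4621.
By l'Huilier's theorem, tan(E/4) = √[tan(s/2) tan((s−a)/2) tan((s−b)/2) tan((s−c)/2)], giving spherical excess E = 0.4193 rad.
Area = E·R² = 0.4193 × (3389.5)² ≈ 4816673 km².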